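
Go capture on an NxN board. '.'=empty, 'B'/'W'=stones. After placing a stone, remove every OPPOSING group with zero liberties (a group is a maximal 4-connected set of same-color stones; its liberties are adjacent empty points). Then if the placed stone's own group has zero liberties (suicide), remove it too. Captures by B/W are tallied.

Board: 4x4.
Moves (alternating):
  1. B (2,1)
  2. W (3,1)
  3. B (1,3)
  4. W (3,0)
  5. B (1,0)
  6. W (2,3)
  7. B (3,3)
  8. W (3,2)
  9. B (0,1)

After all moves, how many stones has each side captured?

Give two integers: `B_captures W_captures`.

Move 1: B@(2,1) -> caps B=0 W=0
Move 2: W@(3,1) -> caps B=0 W=0
Move 3: B@(1,3) -> caps B=0 W=0
Move 4: W@(3,0) -> caps B=0 W=0
Move 5: B@(1,0) -> caps B=0 W=0
Move 6: W@(2,3) -> caps B=0 W=0
Move 7: B@(3,3) -> caps B=0 W=0
Move 8: W@(3,2) -> caps B=0 W=1
Move 9: B@(0,1) -> caps B=0 W=1

Answer: 0 1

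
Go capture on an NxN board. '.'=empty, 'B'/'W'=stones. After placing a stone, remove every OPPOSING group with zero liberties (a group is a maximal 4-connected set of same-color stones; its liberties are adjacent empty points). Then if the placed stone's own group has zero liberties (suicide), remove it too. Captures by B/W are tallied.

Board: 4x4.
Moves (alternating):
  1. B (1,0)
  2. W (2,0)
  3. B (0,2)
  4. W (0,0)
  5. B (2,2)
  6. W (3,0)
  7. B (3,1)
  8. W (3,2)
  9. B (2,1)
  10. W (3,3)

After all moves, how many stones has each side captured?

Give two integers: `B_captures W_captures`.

Move 1: B@(1,0) -> caps B=0 W=0
Move 2: W@(2,0) -> caps B=0 W=0
Move 3: B@(0,2) -> caps B=0 W=0
Move 4: W@(0,0) -> caps B=0 W=0
Move 5: B@(2,2) -> caps B=0 W=0
Move 6: W@(3,0) -> caps B=0 W=0
Move 7: B@(3,1) -> caps B=0 W=0
Move 8: W@(3,2) -> caps B=0 W=0
Move 9: B@(2,1) -> caps B=2 W=0
Move 10: W@(3,3) -> caps B=2 W=0

Answer: 2 0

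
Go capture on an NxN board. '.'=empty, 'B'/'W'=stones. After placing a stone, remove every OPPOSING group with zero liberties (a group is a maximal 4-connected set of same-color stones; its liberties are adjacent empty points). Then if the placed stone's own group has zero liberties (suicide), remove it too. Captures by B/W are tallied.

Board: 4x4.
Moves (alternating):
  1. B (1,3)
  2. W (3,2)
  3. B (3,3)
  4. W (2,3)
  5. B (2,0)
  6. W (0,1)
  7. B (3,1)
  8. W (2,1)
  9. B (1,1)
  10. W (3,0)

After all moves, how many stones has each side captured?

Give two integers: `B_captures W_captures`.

Answer: 0 2

Derivation:
Move 1: B@(1,3) -> caps B=0 W=0
Move 2: W@(3,2) -> caps B=0 W=0
Move 3: B@(3,3) -> caps B=0 W=0
Move 4: W@(2,3) -> caps B=0 W=1
Move 5: B@(2,0) -> caps B=0 W=1
Move 6: W@(0,1) -> caps B=0 W=1
Move 7: B@(3,1) -> caps B=0 W=1
Move 8: W@(2,1) -> caps B=0 W=1
Move 9: B@(1,1) -> caps B=0 W=1
Move 10: W@(3,0) -> caps B=0 W=2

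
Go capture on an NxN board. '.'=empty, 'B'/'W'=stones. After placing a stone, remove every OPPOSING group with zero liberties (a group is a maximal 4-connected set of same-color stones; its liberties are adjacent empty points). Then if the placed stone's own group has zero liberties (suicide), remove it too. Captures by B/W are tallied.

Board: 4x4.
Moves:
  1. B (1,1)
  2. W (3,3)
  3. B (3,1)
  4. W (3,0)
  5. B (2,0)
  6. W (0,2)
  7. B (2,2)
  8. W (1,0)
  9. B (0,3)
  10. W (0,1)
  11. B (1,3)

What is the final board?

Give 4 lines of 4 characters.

Move 1: B@(1,1) -> caps B=0 W=0
Move 2: W@(3,3) -> caps B=0 W=0
Move 3: B@(3,1) -> caps B=0 W=0
Move 4: W@(3,0) -> caps B=0 W=0
Move 5: B@(2,0) -> caps B=1 W=0
Move 6: W@(0,2) -> caps B=1 W=0
Move 7: B@(2,2) -> caps B=1 W=0
Move 8: W@(1,0) -> caps B=1 W=0
Move 9: B@(0,3) -> caps B=1 W=0
Move 10: W@(0,1) -> caps B=1 W=0
Move 11: B@(1,3) -> caps B=1 W=0

Answer: .WWB
WB.B
B.B.
.B.W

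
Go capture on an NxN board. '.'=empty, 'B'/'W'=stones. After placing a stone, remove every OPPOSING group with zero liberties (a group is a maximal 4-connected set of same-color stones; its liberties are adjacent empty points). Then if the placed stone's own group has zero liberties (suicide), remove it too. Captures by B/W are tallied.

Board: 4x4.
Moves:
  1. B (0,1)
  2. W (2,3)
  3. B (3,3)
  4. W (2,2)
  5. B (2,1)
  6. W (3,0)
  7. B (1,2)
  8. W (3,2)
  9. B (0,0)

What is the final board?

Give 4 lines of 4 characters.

Answer: BB..
..B.
.BWW
W.W.

Derivation:
Move 1: B@(0,1) -> caps B=0 W=0
Move 2: W@(2,3) -> caps B=0 W=0
Move 3: B@(3,3) -> caps B=0 W=0
Move 4: W@(2,2) -> caps B=0 W=0
Move 5: B@(2,1) -> caps B=0 W=0
Move 6: W@(3,0) -> caps B=0 W=0
Move 7: B@(1,2) -> caps B=0 W=0
Move 8: W@(3,2) -> caps B=0 W=1
Move 9: B@(0,0) -> caps B=0 W=1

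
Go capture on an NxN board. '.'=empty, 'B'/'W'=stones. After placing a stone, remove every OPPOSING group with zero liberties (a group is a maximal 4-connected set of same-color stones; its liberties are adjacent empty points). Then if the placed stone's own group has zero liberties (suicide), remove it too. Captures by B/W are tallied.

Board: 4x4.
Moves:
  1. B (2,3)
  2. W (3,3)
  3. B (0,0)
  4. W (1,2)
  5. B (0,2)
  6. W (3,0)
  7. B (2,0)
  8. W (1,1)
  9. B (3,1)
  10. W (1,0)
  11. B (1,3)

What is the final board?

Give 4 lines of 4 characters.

Move 1: B@(2,3) -> caps B=0 W=0
Move 2: W@(3,3) -> caps B=0 W=0
Move 3: B@(0,0) -> caps B=0 W=0
Move 4: W@(1,2) -> caps B=0 W=0
Move 5: B@(0,2) -> caps B=0 W=0
Move 6: W@(3,0) -> caps B=0 W=0
Move 7: B@(2,0) -> caps B=0 W=0
Move 8: W@(1,1) -> caps B=0 W=0
Move 9: B@(3,1) -> caps B=1 W=0
Move 10: W@(1,0) -> caps B=1 W=0
Move 11: B@(1,3) -> caps B=1 W=0

Answer: B.B.
WWWB
B..B
.B.W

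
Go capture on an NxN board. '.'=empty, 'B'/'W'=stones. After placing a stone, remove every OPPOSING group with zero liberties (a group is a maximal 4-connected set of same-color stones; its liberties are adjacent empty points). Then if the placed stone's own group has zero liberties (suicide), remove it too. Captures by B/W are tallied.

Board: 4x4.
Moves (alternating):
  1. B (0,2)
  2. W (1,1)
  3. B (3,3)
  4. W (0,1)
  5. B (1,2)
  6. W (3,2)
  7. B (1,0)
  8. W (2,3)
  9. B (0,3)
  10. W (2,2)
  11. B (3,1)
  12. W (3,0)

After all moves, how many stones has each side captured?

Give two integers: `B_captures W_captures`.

Move 1: B@(0,2) -> caps B=0 W=0
Move 2: W@(1,1) -> caps B=0 W=0
Move 3: B@(3,3) -> caps B=0 W=0
Move 4: W@(0,1) -> caps B=0 W=0
Move 5: B@(1,2) -> caps B=0 W=0
Move 6: W@(3,2) -> caps B=0 W=0
Move 7: B@(1,0) -> caps B=0 W=0
Move 8: W@(2,3) -> caps B=0 W=1
Move 9: B@(0,3) -> caps B=0 W=1
Move 10: W@(2,2) -> caps B=0 W=1
Move 11: B@(3,1) -> caps B=0 W=1
Move 12: W@(3,0) -> caps B=0 W=1

Answer: 0 1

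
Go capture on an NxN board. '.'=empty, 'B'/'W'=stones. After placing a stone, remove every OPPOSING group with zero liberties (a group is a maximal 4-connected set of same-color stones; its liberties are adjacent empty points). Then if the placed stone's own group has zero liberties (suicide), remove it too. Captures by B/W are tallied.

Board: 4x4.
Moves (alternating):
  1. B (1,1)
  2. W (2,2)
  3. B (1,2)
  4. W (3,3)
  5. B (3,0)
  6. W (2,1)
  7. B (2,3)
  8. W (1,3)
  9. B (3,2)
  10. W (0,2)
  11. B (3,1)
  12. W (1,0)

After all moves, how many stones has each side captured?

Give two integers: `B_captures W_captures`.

Move 1: B@(1,1) -> caps B=0 W=0
Move 2: W@(2,2) -> caps B=0 W=0
Move 3: B@(1,2) -> caps B=0 W=0
Move 4: W@(3,3) -> caps B=0 W=0
Move 5: B@(3,0) -> caps B=0 W=0
Move 6: W@(2,1) -> caps B=0 W=0
Move 7: B@(2,3) -> caps B=0 W=0
Move 8: W@(1,3) -> caps B=0 W=1
Move 9: B@(3,2) -> caps B=0 W=1
Move 10: W@(0,2) -> caps B=0 W=1
Move 11: B@(3,1) -> caps B=0 W=1
Move 12: W@(1,0) -> caps B=0 W=1

Answer: 0 1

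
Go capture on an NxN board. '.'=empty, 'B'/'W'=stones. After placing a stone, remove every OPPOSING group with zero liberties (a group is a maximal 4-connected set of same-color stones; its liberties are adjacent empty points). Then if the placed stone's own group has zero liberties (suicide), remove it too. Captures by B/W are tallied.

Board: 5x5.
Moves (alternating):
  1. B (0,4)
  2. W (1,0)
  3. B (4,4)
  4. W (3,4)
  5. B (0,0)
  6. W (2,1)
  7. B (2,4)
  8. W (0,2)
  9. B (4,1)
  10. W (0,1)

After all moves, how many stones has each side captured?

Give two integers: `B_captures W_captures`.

Move 1: B@(0,4) -> caps B=0 W=0
Move 2: W@(1,0) -> caps B=0 W=0
Move 3: B@(4,4) -> caps B=0 W=0
Move 4: W@(3,4) -> caps B=0 W=0
Move 5: B@(0,0) -> caps B=0 W=0
Move 6: W@(2,1) -> caps B=0 W=0
Move 7: B@(2,4) -> caps B=0 W=0
Move 8: W@(0,2) -> caps B=0 W=0
Move 9: B@(4,1) -> caps B=0 W=0
Move 10: W@(0,1) -> caps B=0 W=1

Answer: 0 1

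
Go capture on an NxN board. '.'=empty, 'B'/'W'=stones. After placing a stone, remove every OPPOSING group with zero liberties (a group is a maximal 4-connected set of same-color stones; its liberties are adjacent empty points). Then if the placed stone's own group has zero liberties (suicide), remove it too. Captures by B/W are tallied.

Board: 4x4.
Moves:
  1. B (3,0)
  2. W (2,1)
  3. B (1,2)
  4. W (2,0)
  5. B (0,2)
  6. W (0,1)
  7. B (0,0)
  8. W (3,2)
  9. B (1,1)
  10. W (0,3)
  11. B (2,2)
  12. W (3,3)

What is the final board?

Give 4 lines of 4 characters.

Move 1: B@(3,0) -> caps B=0 W=0
Move 2: W@(2,1) -> caps B=0 W=0
Move 3: B@(1,2) -> caps B=0 W=0
Move 4: W@(2,0) -> caps B=0 W=0
Move 5: B@(0,2) -> caps B=0 W=0
Move 6: W@(0,1) -> caps B=0 W=0
Move 7: B@(0,0) -> caps B=0 W=0
Move 8: W@(3,2) -> caps B=0 W=0
Move 9: B@(1,1) -> caps B=1 W=0
Move 10: W@(0,3) -> caps B=1 W=0
Move 11: B@(2,2) -> caps B=1 W=0
Move 12: W@(3,3) -> caps B=1 W=0

Answer: B.BW
.BB.
WWB.
B.WW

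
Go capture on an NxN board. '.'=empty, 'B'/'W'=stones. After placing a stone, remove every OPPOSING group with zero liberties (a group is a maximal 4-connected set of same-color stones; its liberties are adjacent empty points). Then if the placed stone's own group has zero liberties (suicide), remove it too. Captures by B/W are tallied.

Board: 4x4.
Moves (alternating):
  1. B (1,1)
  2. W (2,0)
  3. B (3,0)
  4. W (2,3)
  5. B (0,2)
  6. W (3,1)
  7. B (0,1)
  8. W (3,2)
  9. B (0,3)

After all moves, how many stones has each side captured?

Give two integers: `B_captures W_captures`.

Move 1: B@(1,1) -> caps B=0 W=0
Move 2: W@(2,0) -> caps B=0 W=0
Move 3: B@(3,0) -> caps B=0 W=0
Move 4: W@(2,3) -> caps B=0 W=0
Move 5: B@(0,2) -> caps B=0 W=0
Move 6: W@(3,1) -> caps B=0 W=1
Move 7: B@(0,1) -> caps B=0 W=1
Move 8: W@(3,2) -> caps B=0 W=1
Move 9: B@(0,3) -> caps B=0 W=1

Answer: 0 1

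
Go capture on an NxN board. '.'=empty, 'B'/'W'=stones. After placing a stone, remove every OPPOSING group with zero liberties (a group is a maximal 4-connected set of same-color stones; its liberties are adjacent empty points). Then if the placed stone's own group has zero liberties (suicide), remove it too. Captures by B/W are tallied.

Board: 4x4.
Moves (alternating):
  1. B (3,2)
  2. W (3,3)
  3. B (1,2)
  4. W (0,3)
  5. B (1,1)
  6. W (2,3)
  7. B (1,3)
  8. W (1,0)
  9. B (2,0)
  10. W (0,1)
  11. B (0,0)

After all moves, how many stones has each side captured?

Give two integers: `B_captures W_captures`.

Answer: 1 0

Derivation:
Move 1: B@(3,2) -> caps B=0 W=0
Move 2: W@(3,3) -> caps B=0 W=0
Move 3: B@(1,2) -> caps B=0 W=0
Move 4: W@(0,3) -> caps B=0 W=0
Move 5: B@(1,1) -> caps B=0 W=0
Move 6: W@(2,3) -> caps B=0 W=0
Move 7: B@(1,3) -> caps B=0 W=0
Move 8: W@(1,0) -> caps B=0 W=0
Move 9: B@(2,0) -> caps B=0 W=0
Move 10: W@(0,1) -> caps B=0 W=0
Move 11: B@(0,0) -> caps B=1 W=0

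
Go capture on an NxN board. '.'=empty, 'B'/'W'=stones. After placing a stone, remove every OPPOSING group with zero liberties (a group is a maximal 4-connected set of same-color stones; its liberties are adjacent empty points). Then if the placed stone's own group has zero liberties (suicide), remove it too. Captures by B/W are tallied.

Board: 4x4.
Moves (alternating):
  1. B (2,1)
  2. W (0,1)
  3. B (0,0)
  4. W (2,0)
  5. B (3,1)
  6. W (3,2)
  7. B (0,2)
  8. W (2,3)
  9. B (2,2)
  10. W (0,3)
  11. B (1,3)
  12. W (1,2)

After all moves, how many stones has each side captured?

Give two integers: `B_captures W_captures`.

Move 1: B@(2,1) -> caps B=0 W=0
Move 2: W@(0,1) -> caps B=0 W=0
Move 3: B@(0,0) -> caps B=0 W=0
Move 4: W@(2,0) -> caps B=0 W=0
Move 5: B@(3,1) -> caps B=0 W=0
Move 6: W@(3,2) -> caps B=0 W=0
Move 7: B@(0,2) -> caps B=0 W=0
Move 8: W@(2,3) -> caps B=0 W=0
Move 9: B@(2,2) -> caps B=0 W=0
Move 10: W@(0,3) -> caps B=0 W=0
Move 11: B@(1,3) -> caps B=1 W=0
Move 12: W@(1,2) -> caps B=1 W=0

Answer: 1 0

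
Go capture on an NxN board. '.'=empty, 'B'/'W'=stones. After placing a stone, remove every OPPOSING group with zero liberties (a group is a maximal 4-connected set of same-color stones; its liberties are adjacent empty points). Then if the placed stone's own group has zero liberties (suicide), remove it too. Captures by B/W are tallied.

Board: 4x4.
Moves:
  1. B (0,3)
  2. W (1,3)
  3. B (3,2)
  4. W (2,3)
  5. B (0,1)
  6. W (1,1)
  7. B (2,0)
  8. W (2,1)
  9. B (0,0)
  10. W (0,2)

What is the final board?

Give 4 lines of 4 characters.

Answer: BBW.
.W.W
BW.W
..B.

Derivation:
Move 1: B@(0,3) -> caps B=0 W=0
Move 2: W@(1,3) -> caps B=0 W=0
Move 3: B@(3,2) -> caps B=0 W=0
Move 4: W@(2,3) -> caps B=0 W=0
Move 5: B@(0,1) -> caps B=0 W=0
Move 6: W@(1,1) -> caps B=0 W=0
Move 7: B@(2,0) -> caps B=0 W=0
Move 8: W@(2,1) -> caps B=0 W=0
Move 9: B@(0,0) -> caps B=0 W=0
Move 10: W@(0,2) -> caps B=0 W=1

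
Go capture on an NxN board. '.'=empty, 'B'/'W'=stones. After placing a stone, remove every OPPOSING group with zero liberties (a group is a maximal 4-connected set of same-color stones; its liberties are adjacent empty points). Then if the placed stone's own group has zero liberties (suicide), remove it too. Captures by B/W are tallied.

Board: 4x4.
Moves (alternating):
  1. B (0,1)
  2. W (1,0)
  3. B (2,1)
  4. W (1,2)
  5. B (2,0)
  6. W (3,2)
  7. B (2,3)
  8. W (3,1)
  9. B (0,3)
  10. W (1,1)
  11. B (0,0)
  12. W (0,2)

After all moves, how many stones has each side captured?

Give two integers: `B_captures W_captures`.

Answer: 0 2

Derivation:
Move 1: B@(0,1) -> caps B=0 W=0
Move 2: W@(1,0) -> caps B=0 W=0
Move 3: B@(2,1) -> caps B=0 W=0
Move 4: W@(1,2) -> caps B=0 W=0
Move 5: B@(2,0) -> caps B=0 W=0
Move 6: W@(3,2) -> caps B=0 W=0
Move 7: B@(2,3) -> caps B=0 W=0
Move 8: W@(3,1) -> caps B=0 W=0
Move 9: B@(0,3) -> caps B=0 W=0
Move 10: W@(1,1) -> caps B=0 W=0
Move 11: B@(0,0) -> caps B=0 W=0
Move 12: W@(0,2) -> caps B=0 W=2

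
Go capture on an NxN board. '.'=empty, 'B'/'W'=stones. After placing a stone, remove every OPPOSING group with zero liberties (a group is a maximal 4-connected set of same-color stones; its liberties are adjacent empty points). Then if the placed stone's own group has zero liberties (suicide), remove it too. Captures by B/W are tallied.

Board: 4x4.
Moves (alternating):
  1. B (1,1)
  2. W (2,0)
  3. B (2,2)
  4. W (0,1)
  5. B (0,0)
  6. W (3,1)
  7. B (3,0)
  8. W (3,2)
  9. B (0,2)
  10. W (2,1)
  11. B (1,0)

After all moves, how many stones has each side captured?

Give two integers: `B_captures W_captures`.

Answer: 1 0

Derivation:
Move 1: B@(1,1) -> caps B=0 W=0
Move 2: W@(2,0) -> caps B=0 W=0
Move 3: B@(2,2) -> caps B=0 W=0
Move 4: W@(0,1) -> caps B=0 W=0
Move 5: B@(0,0) -> caps B=0 W=0
Move 6: W@(3,1) -> caps B=0 W=0
Move 7: B@(3,0) -> caps B=0 W=0
Move 8: W@(3,2) -> caps B=0 W=0
Move 9: B@(0,2) -> caps B=1 W=0
Move 10: W@(2,1) -> caps B=1 W=0
Move 11: B@(1,0) -> caps B=1 W=0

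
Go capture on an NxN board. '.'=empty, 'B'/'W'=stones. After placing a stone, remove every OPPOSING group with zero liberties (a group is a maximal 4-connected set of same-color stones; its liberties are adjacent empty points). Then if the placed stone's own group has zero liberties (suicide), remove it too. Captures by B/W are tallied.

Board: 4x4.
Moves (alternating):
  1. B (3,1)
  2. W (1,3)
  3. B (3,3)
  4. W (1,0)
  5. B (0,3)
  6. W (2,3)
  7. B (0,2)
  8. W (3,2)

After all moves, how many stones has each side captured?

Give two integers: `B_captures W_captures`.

Answer: 0 1

Derivation:
Move 1: B@(3,1) -> caps B=0 W=0
Move 2: W@(1,3) -> caps B=0 W=0
Move 3: B@(3,3) -> caps B=0 W=0
Move 4: W@(1,0) -> caps B=0 W=0
Move 5: B@(0,3) -> caps B=0 W=0
Move 6: W@(2,3) -> caps B=0 W=0
Move 7: B@(0,2) -> caps B=0 W=0
Move 8: W@(3,2) -> caps B=0 W=1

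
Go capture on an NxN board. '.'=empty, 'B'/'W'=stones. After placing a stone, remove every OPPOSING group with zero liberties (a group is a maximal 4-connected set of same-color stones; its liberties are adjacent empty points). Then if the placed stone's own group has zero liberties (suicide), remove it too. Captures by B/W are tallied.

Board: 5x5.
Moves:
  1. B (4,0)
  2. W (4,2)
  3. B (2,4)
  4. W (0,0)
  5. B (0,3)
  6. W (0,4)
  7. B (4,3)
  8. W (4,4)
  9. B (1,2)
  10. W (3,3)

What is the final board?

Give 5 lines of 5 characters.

Move 1: B@(4,0) -> caps B=0 W=0
Move 2: W@(4,2) -> caps B=0 W=0
Move 3: B@(2,4) -> caps B=0 W=0
Move 4: W@(0,0) -> caps B=0 W=0
Move 5: B@(0,3) -> caps B=0 W=0
Move 6: W@(0,4) -> caps B=0 W=0
Move 7: B@(4,3) -> caps B=0 W=0
Move 8: W@(4,4) -> caps B=0 W=0
Move 9: B@(1,2) -> caps B=0 W=0
Move 10: W@(3,3) -> caps B=0 W=1

Answer: W..BW
..B..
....B
...W.
B.W.W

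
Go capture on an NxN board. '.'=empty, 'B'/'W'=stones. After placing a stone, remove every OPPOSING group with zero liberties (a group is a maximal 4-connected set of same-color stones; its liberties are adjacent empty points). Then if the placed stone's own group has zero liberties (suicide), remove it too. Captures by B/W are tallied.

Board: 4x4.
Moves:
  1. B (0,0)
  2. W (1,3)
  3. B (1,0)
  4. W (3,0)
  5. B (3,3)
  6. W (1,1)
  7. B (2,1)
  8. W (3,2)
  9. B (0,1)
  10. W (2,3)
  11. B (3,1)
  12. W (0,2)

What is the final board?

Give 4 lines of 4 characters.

Answer: BBW.
BW.W
.B.W
WBW.

Derivation:
Move 1: B@(0,0) -> caps B=0 W=0
Move 2: W@(1,3) -> caps B=0 W=0
Move 3: B@(1,0) -> caps B=0 W=0
Move 4: W@(3,0) -> caps B=0 W=0
Move 5: B@(3,3) -> caps B=0 W=0
Move 6: W@(1,1) -> caps B=0 W=0
Move 7: B@(2,1) -> caps B=0 W=0
Move 8: W@(3,2) -> caps B=0 W=0
Move 9: B@(0,1) -> caps B=0 W=0
Move 10: W@(2,3) -> caps B=0 W=1
Move 11: B@(3,1) -> caps B=0 W=1
Move 12: W@(0,2) -> caps B=0 W=1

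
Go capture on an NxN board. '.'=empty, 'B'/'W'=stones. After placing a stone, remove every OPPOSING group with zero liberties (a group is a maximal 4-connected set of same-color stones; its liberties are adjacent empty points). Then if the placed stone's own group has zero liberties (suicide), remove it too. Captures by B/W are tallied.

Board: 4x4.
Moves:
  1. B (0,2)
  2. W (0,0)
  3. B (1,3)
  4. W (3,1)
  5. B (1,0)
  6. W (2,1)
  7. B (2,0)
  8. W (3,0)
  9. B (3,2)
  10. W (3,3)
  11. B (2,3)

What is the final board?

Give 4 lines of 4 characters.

Move 1: B@(0,2) -> caps B=0 W=0
Move 2: W@(0,0) -> caps B=0 W=0
Move 3: B@(1,3) -> caps B=0 W=0
Move 4: W@(3,1) -> caps B=0 W=0
Move 5: B@(1,0) -> caps B=0 W=0
Move 6: W@(2,1) -> caps B=0 W=0
Move 7: B@(2,0) -> caps B=0 W=0
Move 8: W@(3,0) -> caps B=0 W=0
Move 9: B@(3,2) -> caps B=0 W=0
Move 10: W@(3,3) -> caps B=0 W=0
Move 11: B@(2,3) -> caps B=1 W=0

Answer: W.B.
B..B
BW.B
WWB.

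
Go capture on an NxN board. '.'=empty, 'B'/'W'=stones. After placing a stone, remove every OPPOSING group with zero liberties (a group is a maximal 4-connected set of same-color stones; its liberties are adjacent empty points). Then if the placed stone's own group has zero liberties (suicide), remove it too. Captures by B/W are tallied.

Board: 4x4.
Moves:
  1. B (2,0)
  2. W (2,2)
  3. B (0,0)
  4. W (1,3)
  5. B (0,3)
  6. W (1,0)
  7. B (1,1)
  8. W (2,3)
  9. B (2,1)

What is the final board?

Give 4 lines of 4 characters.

Answer: B..B
.B.W
BBWW
....

Derivation:
Move 1: B@(2,0) -> caps B=0 W=0
Move 2: W@(2,2) -> caps B=0 W=0
Move 3: B@(0,0) -> caps B=0 W=0
Move 4: W@(1,3) -> caps B=0 W=0
Move 5: B@(0,3) -> caps B=0 W=0
Move 6: W@(1,0) -> caps B=0 W=0
Move 7: B@(1,1) -> caps B=1 W=0
Move 8: W@(2,3) -> caps B=1 W=0
Move 9: B@(2,1) -> caps B=1 W=0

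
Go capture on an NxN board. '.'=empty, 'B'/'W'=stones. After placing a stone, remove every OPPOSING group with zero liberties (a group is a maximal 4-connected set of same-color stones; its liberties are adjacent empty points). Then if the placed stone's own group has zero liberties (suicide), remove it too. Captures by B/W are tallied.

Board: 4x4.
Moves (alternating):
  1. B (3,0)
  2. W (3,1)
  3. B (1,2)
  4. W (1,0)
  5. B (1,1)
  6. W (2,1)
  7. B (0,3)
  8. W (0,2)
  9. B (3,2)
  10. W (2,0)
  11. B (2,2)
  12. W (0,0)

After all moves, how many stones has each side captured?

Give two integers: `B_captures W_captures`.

Move 1: B@(3,0) -> caps B=0 W=0
Move 2: W@(3,1) -> caps B=0 W=0
Move 3: B@(1,2) -> caps B=0 W=0
Move 4: W@(1,0) -> caps B=0 W=0
Move 5: B@(1,1) -> caps B=0 W=0
Move 6: W@(2,1) -> caps B=0 W=0
Move 7: B@(0,3) -> caps B=0 W=0
Move 8: W@(0,2) -> caps B=0 W=0
Move 9: B@(3,2) -> caps B=0 W=0
Move 10: W@(2,0) -> caps B=0 W=1
Move 11: B@(2,2) -> caps B=0 W=1
Move 12: W@(0,0) -> caps B=0 W=1

Answer: 0 1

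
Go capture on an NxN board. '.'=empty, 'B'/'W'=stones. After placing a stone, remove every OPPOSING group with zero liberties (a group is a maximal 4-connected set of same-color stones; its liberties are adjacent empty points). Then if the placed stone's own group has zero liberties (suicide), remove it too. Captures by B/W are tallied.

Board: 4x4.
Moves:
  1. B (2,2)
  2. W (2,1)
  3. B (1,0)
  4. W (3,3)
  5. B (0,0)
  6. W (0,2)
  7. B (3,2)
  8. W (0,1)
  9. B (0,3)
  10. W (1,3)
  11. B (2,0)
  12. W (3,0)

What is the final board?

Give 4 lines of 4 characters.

Move 1: B@(2,2) -> caps B=0 W=0
Move 2: W@(2,1) -> caps B=0 W=0
Move 3: B@(1,0) -> caps B=0 W=0
Move 4: W@(3,3) -> caps B=0 W=0
Move 5: B@(0,0) -> caps B=0 W=0
Move 6: W@(0,2) -> caps B=0 W=0
Move 7: B@(3,2) -> caps B=0 W=0
Move 8: W@(0,1) -> caps B=0 W=0
Move 9: B@(0,3) -> caps B=0 W=0
Move 10: W@(1,3) -> caps B=0 W=1
Move 11: B@(2,0) -> caps B=0 W=1
Move 12: W@(3,0) -> caps B=0 W=1

Answer: BWW.
B..W
BWB.
W.BW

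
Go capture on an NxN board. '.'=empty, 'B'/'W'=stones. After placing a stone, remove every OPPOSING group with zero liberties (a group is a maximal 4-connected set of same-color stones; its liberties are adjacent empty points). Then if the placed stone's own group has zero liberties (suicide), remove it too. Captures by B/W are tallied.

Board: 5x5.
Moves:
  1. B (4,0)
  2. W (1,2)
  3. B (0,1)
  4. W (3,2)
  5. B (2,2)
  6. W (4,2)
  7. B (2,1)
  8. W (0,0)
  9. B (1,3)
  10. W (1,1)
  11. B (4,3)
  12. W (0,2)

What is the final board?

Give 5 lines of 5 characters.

Answer: W.W..
.WWB.
.BB..
..W..
B.WB.

Derivation:
Move 1: B@(4,0) -> caps B=0 W=0
Move 2: W@(1,2) -> caps B=0 W=0
Move 3: B@(0,1) -> caps B=0 W=0
Move 4: W@(3,2) -> caps B=0 W=0
Move 5: B@(2,2) -> caps B=0 W=0
Move 6: W@(4,2) -> caps B=0 W=0
Move 7: B@(2,1) -> caps B=0 W=0
Move 8: W@(0,0) -> caps B=0 W=0
Move 9: B@(1,3) -> caps B=0 W=0
Move 10: W@(1,1) -> caps B=0 W=0
Move 11: B@(4,3) -> caps B=0 W=0
Move 12: W@(0,2) -> caps B=0 W=1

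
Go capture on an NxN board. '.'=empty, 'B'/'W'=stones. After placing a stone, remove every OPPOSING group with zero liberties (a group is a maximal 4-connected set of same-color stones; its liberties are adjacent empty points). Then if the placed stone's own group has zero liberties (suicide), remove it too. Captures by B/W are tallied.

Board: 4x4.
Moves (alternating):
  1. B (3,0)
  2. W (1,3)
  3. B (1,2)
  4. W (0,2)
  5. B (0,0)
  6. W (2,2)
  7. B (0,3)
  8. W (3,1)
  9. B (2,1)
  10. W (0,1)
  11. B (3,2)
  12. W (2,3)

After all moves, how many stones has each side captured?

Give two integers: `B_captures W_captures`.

Move 1: B@(3,0) -> caps B=0 W=0
Move 2: W@(1,3) -> caps B=0 W=0
Move 3: B@(1,2) -> caps B=0 W=0
Move 4: W@(0,2) -> caps B=0 W=0
Move 5: B@(0,0) -> caps B=0 W=0
Move 6: W@(2,2) -> caps B=0 W=0
Move 7: B@(0,3) -> caps B=0 W=0
Move 8: W@(3,1) -> caps B=0 W=0
Move 9: B@(2,1) -> caps B=0 W=0
Move 10: W@(0,1) -> caps B=0 W=0
Move 11: B@(3,2) -> caps B=1 W=0
Move 12: W@(2,3) -> caps B=1 W=0

Answer: 1 0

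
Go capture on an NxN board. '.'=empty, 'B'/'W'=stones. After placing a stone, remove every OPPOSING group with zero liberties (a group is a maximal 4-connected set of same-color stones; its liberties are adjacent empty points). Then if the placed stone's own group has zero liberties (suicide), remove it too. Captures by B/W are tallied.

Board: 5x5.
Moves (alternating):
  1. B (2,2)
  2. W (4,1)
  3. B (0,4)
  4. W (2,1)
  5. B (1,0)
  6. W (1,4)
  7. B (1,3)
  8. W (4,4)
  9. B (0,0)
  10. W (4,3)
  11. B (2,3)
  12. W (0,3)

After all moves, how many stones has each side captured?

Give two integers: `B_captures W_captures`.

Answer: 0 1

Derivation:
Move 1: B@(2,2) -> caps B=0 W=0
Move 2: W@(4,1) -> caps B=0 W=0
Move 3: B@(0,4) -> caps B=0 W=0
Move 4: W@(2,1) -> caps B=0 W=0
Move 5: B@(1,0) -> caps B=0 W=0
Move 6: W@(1,4) -> caps B=0 W=0
Move 7: B@(1,3) -> caps B=0 W=0
Move 8: W@(4,4) -> caps B=0 W=0
Move 9: B@(0,0) -> caps B=0 W=0
Move 10: W@(4,3) -> caps B=0 W=0
Move 11: B@(2,3) -> caps B=0 W=0
Move 12: W@(0,3) -> caps B=0 W=1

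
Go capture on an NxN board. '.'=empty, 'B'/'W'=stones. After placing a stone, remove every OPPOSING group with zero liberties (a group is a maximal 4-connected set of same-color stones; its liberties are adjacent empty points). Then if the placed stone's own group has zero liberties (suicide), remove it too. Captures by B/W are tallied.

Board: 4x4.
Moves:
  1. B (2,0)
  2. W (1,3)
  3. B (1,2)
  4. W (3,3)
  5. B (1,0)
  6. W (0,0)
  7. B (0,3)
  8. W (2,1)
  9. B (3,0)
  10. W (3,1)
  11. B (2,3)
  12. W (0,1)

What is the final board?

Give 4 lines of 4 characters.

Answer: WW.B
B.B.
BW.B
BW.W

Derivation:
Move 1: B@(2,0) -> caps B=0 W=0
Move 2: W@(1,3) -> caps B=0 W=0
Move 3: B@(1,2) -> caps B=0 W=0
Move 4: W@(3,3) -> caps B=0 W=0
Move 5: B@(1,0) -> caps B=0 W=0
Move 6: W@(0,0) -> caps B=0 W=0
Move 7: B@(0,3) -> caps B=0 W=0
Move 8: W@(2,1) -> caps B=0 W=0
Move 9: B@(3,0) -> caps B=0 W=0
Move 10: W@(3,1) -> caps B=0 W=0
Move 11: B@(2,3) -> caps B=1 W=0
Move 12: W@(0,1) -> caps B=1 W=0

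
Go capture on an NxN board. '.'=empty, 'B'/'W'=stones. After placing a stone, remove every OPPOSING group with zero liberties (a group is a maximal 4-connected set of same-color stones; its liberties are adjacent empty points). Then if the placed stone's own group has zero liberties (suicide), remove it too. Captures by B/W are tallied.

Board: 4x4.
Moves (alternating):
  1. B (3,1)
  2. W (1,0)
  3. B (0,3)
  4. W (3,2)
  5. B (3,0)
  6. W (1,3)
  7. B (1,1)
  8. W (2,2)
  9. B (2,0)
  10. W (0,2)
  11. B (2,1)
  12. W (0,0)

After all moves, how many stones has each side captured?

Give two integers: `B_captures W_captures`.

Move 1: B@(3,1) -> caps B=0 W=0
Move 2: W@(1,0) -> caps B=0 W=0
Move 3: B@(0,3) -> caps B=0 W=0
Move 4: W@(3,2) -> caps B=0 W=0
Move 5: B@(3,0) -> caps B=0 W=0
Move 6: W@(1,3) -> caps B=0 W=0
Move 7: B@(1,1) -> caps B=0 W=0
Move 8: W@(2,2) -> caps B=0 W=0
Move 9: B@(2,0) -> caps B=0 W=0
Move 10: W@(0,2) -> caps B=0 W=1
Move 11: B@(2,1) -> caps B=0 W=1
Move 12: W@(0,0) -> caps B=0 W=1

Answer: 0 1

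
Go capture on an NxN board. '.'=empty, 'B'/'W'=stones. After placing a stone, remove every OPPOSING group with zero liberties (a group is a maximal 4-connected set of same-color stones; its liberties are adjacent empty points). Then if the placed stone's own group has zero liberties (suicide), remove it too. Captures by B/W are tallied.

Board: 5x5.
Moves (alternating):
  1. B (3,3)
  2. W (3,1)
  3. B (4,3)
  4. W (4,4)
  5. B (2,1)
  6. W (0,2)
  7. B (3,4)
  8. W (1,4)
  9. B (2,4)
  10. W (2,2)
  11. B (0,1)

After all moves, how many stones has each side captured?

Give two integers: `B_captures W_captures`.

Answer: 1 0

Derivation:
Move 1: B@(3,3) -> caps B=0 W=0
Move 2: W@(3,1) -> caps B=0 W=0
Move 3: B@(4,3) -> caps B=0 W=0
Move 4: W@(4,4) -> caps B=0 W=0
Move 5: B@(2,1) -> caps B=0 W=0
Move 6: W@(0,2) -> caps B=0 W=0
Move 7: B@(3,4) -> caps B=1 W=0
Move 8: W@(1,4) -> caps B=1 W=0
Move 9: B@(2,4) -> caps B=1 W=0
Move 10: W@(2,2) -> caps B=1 W=0
Move 11: B@(0,1) -> caps B=1 W=0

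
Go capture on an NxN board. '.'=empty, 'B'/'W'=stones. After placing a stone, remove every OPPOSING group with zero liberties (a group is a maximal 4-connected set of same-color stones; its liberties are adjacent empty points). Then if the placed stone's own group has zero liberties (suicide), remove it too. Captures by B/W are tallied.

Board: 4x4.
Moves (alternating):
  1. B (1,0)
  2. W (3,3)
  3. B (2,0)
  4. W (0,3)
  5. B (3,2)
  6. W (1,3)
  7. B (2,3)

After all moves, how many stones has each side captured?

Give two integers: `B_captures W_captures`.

Answer: 1 0

Derivation:
Move 1: B@(1,0) -> caps B=0 W=0
Move 2: W@(3,3) -> caps B=0 W=0
Move 3: B@(2,0) -> caps B=0 W=0
Move 4: W@(0,3) -> caps B=0 W=0
Move 5: B@(3,2) -> caps B=0 W=0
Move 6: W@(1,3) -> caps B=0 W=0
Move 7: B@(2,3) -> caps B=1 W=0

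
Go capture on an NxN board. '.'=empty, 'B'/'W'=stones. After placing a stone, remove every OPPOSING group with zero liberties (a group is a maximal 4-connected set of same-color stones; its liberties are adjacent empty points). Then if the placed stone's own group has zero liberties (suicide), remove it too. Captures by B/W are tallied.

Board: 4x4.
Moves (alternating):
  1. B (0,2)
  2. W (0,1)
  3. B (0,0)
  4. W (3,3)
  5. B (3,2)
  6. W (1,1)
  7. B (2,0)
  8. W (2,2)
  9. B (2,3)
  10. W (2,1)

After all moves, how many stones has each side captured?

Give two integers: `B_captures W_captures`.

Answer: 1 0

Derivation:
Move 1: B@(0,2) -> caps B=0 W=0
Move 2: W@(0,1) -> caps B=0 W=0
Move 3: B@(0,0) -> caps B=0 W=0
Move 4: W@(3,3) -> caps B=0 W=0
Move 5: B@(3,2) -> caps B=0 W=0
Move 6: W@(1,1) -> caps B=0 W=0
Move 7: B@(2,0) -> caps B=0 W=0
Move 8: W@(2,2) -> caps B=0 W=0
Move 9: B@(2,3) -> caps B=1 W=0
Move 10: W@(2,1) -> caps B=1 W=0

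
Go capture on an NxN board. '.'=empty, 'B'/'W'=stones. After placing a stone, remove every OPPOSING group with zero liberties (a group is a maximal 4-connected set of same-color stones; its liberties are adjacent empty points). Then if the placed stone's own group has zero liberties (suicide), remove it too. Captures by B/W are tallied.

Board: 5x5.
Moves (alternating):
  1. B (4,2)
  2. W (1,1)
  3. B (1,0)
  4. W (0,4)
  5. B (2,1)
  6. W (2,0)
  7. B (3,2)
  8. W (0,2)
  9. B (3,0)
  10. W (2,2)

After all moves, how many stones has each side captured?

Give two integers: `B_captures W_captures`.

Answer: 1 0

Derivation:
Move 1: B@(4,2) -> caps B=0 W=0
Move 2: W@(1,1) -> caps B=0 W=0
Move 3: B@(1,0) -> caps B=0 W=0
Move 4: W@(0,4) -> caps B=0 W=0
Move 5: B@(2,1) -> caps B=0 W=0
Move 6: W@(2,0) -> caps B=0 W=0
Move 7: B@(3,2) -> caps B=0 W=0
Move 8: W@(0,2) -> caps B=0 W=0
Move 9: B@(3,0) -> caps B=1 W=0
Move 10: W@(2,2) -> caps B=1 W=0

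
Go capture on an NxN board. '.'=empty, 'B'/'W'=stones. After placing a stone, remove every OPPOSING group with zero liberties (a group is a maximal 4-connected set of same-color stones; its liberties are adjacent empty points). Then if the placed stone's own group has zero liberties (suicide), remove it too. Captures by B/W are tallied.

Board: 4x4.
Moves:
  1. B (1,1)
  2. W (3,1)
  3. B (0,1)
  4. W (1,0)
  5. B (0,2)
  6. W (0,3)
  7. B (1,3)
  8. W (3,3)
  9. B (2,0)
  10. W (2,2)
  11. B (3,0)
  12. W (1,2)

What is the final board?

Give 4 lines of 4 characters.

Answer: .BB.
WBWB
B.W.
BW.W

Derivation:
Move 1: B@(1,1) -> caps B=0 W=0
Move 2: W@(3,1) -> caps B=0 W=0
Move 3: B@(0,1) -> caps B=0 W=0
Move 4: W@(1,0) -> caps B=0 W=0
Move 5: B@(0,2) -> caps B=0 W=0
Move 6: W@(0,3) -> caps B=0 W=0
Move 7: B@(1,3) -> caps B=1 W=0
Move 8: W@(3,3) -> caps B=1 W=0
Move 9: B@(2,0) -> caps B=1 W=0
Move 10: W@(2,2) -> caps B=1 W=0
Move 11: B@(3,0) -> caps B=1 W=0
Move 12: W@(1,2) -> caps B=1 W=0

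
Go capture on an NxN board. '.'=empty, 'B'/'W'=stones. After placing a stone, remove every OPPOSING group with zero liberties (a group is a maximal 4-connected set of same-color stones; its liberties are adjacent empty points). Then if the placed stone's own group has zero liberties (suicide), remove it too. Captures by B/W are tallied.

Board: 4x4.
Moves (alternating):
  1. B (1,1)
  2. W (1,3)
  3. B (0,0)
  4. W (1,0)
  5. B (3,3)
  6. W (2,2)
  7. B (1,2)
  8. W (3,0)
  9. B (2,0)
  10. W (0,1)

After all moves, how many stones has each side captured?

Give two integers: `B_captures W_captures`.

Move 1: B@(1,1) -> caps B=0 W=0
Move 2: W@(1,3) -> caps B=0 W=0
Move 3: B@(0,0) -> caps B=0 W=0
Move 4: W@(1,0) -> caps B=0 W=0
Move 5: B@(3,3) -> caps B=0 W=0
Move 6: W@(2,2) -> caps B=0 W=0
Move 7: B@(1,2) -> caps B=0 W=0
Move 8: W@(3,0) -> caps B=0 W=0
Move 9: B@(2,0) -> caps B=1 W=0
Move 10: W@(0,1) -> caps B=1 W=0

Answer: 1 0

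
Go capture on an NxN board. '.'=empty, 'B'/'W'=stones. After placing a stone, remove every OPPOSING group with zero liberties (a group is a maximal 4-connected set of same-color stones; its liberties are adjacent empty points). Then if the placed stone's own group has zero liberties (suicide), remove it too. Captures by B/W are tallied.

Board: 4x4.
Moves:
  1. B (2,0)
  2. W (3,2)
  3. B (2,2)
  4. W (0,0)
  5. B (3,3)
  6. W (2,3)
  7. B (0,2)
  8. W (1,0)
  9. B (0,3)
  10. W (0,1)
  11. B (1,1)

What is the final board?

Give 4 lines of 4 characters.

Answer: ..BB
.B..
B.BW
..W.

Derivation:
Move 1: B@(2,0) -> caps B=0 W=0
Move 2: W@(3,2) -> caps B=0 W=0
Move 3: B@(2,2) -> caps B=0 W=0
Move 4: W@(0,0) -> caps B=0 W=0
Move 5: B@(3,3) -> caps B=0 W=0
Move 6: W@(2,3) -> caps B=0 W=1
Move 7: B@(0,2) -> caps B=0 W=1
Move 8: W@(1,0) -> caps B=0 W=1
Move 9: B@(0,3) -> caps B=0 W=1
Move 10: W@(0,1) -> caps B=0 W=1
Move 11: B@(1,1) -> caps B=3 W=1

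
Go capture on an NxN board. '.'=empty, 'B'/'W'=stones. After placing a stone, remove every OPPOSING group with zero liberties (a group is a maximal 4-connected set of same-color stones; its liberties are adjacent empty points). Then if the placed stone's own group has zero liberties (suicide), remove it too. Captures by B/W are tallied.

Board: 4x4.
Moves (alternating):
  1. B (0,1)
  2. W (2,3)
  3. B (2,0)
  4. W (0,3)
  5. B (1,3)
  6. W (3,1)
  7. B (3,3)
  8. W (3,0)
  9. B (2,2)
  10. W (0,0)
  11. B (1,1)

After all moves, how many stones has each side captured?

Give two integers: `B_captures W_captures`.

Answer: 1 0

Derivation:
Move 1: B@(0,1) -> caps B=0 W=0
Move 2: W@(2,3) -> caps B=0 W=0
Move 3: B@(2,0) -> caps B=0 W=0
Move 4: W@(0,3) -> caps B=0 W=0
Move 5: B@(1,3) -> caps B=0 W=0
Move 6: W@(3,1) -> caps B=0 W=0
Move 7: B@(3,3) -> caps B=0 W=0
Move 8: W@(3,0) -> caps B=0 W=0
Move 9: B@(2,2) -> caps B=1 W=0
Move 10: W@(0,0) -> caps B=1 W=0
Move 11: B@(1,1) -> caps B=1 W=0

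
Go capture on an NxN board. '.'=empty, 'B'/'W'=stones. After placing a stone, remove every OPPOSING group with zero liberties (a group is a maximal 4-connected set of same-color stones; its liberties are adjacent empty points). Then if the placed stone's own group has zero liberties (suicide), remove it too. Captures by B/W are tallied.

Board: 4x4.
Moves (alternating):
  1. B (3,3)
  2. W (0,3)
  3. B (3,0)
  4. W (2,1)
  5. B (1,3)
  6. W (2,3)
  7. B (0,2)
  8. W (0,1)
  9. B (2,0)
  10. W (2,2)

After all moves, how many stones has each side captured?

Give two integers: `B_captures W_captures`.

Answer: 1 0

Derivation:
Move 1: B@(3,3) -> caps B=0 W=0
Move 2: W@(0,3) -> caps B=0 W=0
Move 3: B@(3,0) -> caps B=0 W=0
Move 4: W@(2,1) -> caps B=0 W=0
Move 5: B@(1,3) -> caps B=0 W=0
Move 6: W@(2,3) -> caps B=0 W=0
Move 7: B@(0,2) -> caps B=1 W=0
Move 8: W@(0,1) -> caps B=1 W=0
Move 9: B@(2,0) -> caps B=1 W=0
Move 10: W@(2,2) -> caps B=1 W=0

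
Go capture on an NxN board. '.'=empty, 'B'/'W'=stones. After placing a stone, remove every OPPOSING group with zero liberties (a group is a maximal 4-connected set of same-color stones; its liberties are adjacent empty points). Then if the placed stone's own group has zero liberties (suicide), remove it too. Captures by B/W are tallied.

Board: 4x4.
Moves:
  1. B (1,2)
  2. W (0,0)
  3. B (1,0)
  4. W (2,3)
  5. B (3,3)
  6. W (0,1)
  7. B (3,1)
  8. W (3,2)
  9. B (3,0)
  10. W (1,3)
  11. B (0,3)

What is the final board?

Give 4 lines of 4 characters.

Move 1: B@(1,2) -> caps B=0 W=0
Move 2: W@(0,0) -> caps B=0 W=0
Move 3: B@(1,0) -> caps B=0 W=0
Move 4: W@(2,3) -> caps B=0 W=0
Move 5: B@(3,3) -> caps B=0 W=0
Move 6: W@(0,1) -> caps B=0 W=0
Move 7: B@(3,1) -> caps B=0 W=0
Move 8: W@(3,2) -> caps B=0 W=1
Move 9: B@(3,0) -> caps B=0 W=1
Move 10: W@(1,3) -> caps B=0 W=1
Move 11: B@(0,3) -> caps B=0 W=1

Answer: WW.B
B.BW
...W
BBW.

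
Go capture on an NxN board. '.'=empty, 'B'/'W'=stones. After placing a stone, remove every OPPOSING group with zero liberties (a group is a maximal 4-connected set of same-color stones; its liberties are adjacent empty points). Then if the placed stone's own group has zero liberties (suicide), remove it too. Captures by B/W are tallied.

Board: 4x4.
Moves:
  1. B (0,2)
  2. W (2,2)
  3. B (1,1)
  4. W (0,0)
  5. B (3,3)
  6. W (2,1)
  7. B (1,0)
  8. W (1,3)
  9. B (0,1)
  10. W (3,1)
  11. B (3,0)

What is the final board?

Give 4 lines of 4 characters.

Answer: .BB.
BB.W
.WW.
BW.B

Derivation:
Move 1: B@(0,2) -> caps B=0 W=0
Move 2: W@(2,2) -> caps B=0 W=0
Move 3: B@(1,1) -> caps B=0 W=0
Move 4: W@(0,0) -> caps B=0 W=0
Move 5: B@(3,3) -> caps B=0 W=0
Move 6: W@(2,1) -> caps B=0 W=0
Move 7: B@(1,0) -> caps B=0 W=0
Move 8: W@(1,3) -> caps B=0 W=0
Move 9: B@(0,1) -> caps B=1 W=0
Move 10: W@(3,1) -> caps B=1 W=0
Move 11: B@(3,0) -> caps B=1 W=0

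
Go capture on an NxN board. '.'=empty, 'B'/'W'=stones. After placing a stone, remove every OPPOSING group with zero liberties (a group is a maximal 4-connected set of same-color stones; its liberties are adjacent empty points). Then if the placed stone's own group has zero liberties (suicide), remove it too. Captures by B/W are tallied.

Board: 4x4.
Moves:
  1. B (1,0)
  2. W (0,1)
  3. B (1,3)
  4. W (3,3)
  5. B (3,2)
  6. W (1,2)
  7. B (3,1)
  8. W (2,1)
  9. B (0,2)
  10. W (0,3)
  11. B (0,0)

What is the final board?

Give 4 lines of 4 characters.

Answer: BW.W
B.WB
.W..
.BBW

Derivation:
Move 1: B@(1,0) -> caps B=0 W=0
Move 2: W@(0,1) -> caps B=0 W=0
Move 3: B@(1,3) -> caps B=0 W=0
Move 4: W@(3,3) -> caps B=0 W=0
Move 5: B@(3,2) -> caps B=0 W=0
Move 6: W@(1,2) -> caps B=0 W=0
Move 7: B@(3,1) -> caps B=0 W=0
Move 8: W@(2,1) -> caps B=0 W=0
Move 9: B@(0,2) -> caps B=0 W=0
Move 10: W@(0,3) -> caps B=0 W=1
Move 11: B@(0,0) -> caps B=0 W=1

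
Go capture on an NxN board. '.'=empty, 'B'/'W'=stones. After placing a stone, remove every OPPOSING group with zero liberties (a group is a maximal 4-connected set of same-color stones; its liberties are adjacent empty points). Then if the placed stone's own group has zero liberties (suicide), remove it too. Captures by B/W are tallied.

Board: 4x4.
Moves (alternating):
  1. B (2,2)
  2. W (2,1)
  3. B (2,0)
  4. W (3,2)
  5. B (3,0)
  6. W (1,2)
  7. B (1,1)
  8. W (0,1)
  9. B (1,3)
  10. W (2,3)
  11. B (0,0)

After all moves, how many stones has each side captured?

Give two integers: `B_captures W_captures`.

Answer: 0 1

Derivation:
Move 1: B@(2,2) -> caps B=0 W=0
Move 2: W@(2,1) -> caps B=0 W=0
Move 3: B@(2,0) -> caps B=0 W=0
Move 4: W@(3,2) -> caps B=0 W=0
Move 5: B@(3,0) -> caps B=0 W=0
Move 6: W@(1,2) -> caps B=0 W=0
Move 7: B@(1,1) -> caps B=0 W=0
Move 8: W@(0,1) -> caps B=0 W=0
Move 9: B@(1,3) -> caps B=0 W=0
Move 10: W@(2,3) -> caps B=0 W=1
Move 11: B@(0,0) -> caps B=0 W=1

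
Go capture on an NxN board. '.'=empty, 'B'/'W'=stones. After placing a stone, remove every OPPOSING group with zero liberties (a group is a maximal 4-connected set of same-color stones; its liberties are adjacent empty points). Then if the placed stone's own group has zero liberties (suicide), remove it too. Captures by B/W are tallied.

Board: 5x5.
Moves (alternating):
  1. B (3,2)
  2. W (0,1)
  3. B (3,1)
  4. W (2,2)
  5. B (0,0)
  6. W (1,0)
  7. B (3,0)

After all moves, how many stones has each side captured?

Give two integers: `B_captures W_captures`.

Answer: 0 1

Derivation:
Move 1: B@(3,2) -> caps B=0 W=0
Move 2: W@(0,1) -> caps B=0 W=0
Move 3: B@(3,1) -> caps B=0 W=0
Move 4: W@(2,2) -> caps B=0 W=0
Move 5: B@(0,0) -> caps B=0 W=0
Move 6: W@(1,0) -> caps B=0 W=1
Move 7: B@(3,0) -> caps B=0 W=1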